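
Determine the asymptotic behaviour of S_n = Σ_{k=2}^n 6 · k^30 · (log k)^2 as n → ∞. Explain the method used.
S_n ~ 6 · n^31 · (log n)^2 / 31

By integral comparison, S_n = ∫_1^n 6 · x^30 · (log x)^2 dx + O(n^30 · (log n)^2). For the integral, the leading term of ∫_1^n x^30 (log x)^2 dx is n^31/31 · (log n)^2 (by repeated integration by parts; each step lowers the log-exponent and produces a relatively O(1/log n) correction). Hence S_n ~ 6 · n^31 · (log n)^2 / 31.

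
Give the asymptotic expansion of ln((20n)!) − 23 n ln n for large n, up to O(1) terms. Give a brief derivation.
ln((20n)!) − 23 n ln n = −3 n ln n + 20(ln 20 − 1) n + (1/2) ln(2π·20n) + O(1/n)

Stirling: ln((20n)!) = 20n ln(20n) − 20n + (1/2) ln(2π·20n) + O(1/n).
Expand 20n ln(20n) = 20n (ln n + ln 20) = 20n ln n + 20n ln 20.
Subtract 23n ln n: leading term is (20 − 23) n ln n = −3 n ln n. The next term is 20n ln 20 − 20n = 20(ln 20 − 1) n. Then the (1/2) ln(2π·20n) correction.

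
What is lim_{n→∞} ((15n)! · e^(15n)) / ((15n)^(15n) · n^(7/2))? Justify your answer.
lim = 0

Stirling: (15n)! ~ sqrt(2π·15n) · (15n/e)^(15n). Hence
  (15n)! · e^(15n) / (15n)^(15n) ~ sqrt(2π·15n).
Dividing by n^(7/2): sqrt(2π·15n) / n^(7/2) = sqrt(2π·15) · n^((1−7)/2), so the expression behaves like sqrt(2π·15) · n^((1−7)/2) → 0.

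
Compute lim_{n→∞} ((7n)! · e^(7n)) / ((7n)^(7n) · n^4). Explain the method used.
lim = 0

Stirling: (7n)! ~ sqrt(2π·7n) · (7n/e)^(7n). Hence
  (7n)! · e^(7n) / (7n)^(7n) ~ sqrt(2π·7n).
Dividing by n^4: sqrt(2π·7n) / n^4 = sqrt(2π·7) · n^((1−8)/2), so the expression behaves like sqrt(2π·7) · n^((1−8)/2) → 0.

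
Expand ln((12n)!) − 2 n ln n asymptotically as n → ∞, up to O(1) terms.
ln((12n)!) − 2 n ln n = 10 n ln n + 12(ln 12 − 1) n + (1/2) ln(2π·12n) + O(1/n)

Stirling: ln((12n)!) = 12n ln(12n) − 12n + (1/2) ln(2π·12n) + O(1/n).
Expand 12n ln(12n) = 12n (ln n + ln 12) = 12n ln n + 12n ln 12.
Subtract 2n ln n: leading term is (12 − 2) n ln n = 10 n ln n. The next term is 12n ln 12 − 12n = 12(ln 12 − 1) n. Then the (1/2) ln(2π·12n) correction.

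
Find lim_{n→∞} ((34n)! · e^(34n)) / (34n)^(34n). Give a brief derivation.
lim = ∞

Stirling: (34n)! ~ sqrt(2π·34n) · (34n/e)^(34n). Hence
  (34n)! · e^(34n) / (34n)^(34n) ~ sqrt(2π·34n) = sqrt(2π·34) · sqrt(n) → ∞.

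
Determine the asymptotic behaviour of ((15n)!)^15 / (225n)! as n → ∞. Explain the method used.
((15n)!)^15/(225n)! ~ ((2π·15n)^(14/2) / sqrt(15)) · 15^(−15·15n)  →  0

Write N = 15n. Stirling: N! ~ sqrt(2π N)(N/e)^N and (15N)! ~ sqrt(2π·15N)·(15N/e)^(15N).
  (N!)^15/(15N)! ~ (2π N)^(15/2) (N/e)^(15N) / [sqrt(2π·15N) (15N/e)^(15N)]
     = (2π N)^(15/2) / sqrt(2π·15N) · (N/(15N))^(15N)
     = (2π N)^((15−1)/2) / sqrt(15) · 15^(−15N).
Since 15^15 > 1, the factor 15^(−15N) decays exponentially, so the ratio → 0. Substituting N = 15n gives the stated form.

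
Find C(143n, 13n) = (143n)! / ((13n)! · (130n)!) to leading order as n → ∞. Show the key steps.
C(143n, 13n) ~ (285311670611/10000000000)^(13n) · sqrt(11/(20π·13n))

Write N = 13n. Apply Stirling to each factorial:
  (11N)! ~ sqrt(2π·11N) · (11N/e)^(11N),
  N! ~ sqrt(2π N) · (N/e)^N,
  (10N)! ~ sqrt(2π·10N) · (10N/e)^(10N).
The exponential factors combine to (11N)^(11N) / (N^N · (10N)^(10N)) = 11^(11N)/10^(10N) = (11^11/10^10)^N = (285311670611/10000000000)^N.
The square-root prefactors combine to sqrt(2π·11N) / (sqrt(2π N)·sqrt(2π·10N)) = sqrt(11 / (2π·10·N)) = sqrt(11/(20π·13n)).
Substituting N = 13n: C(143n, 13n) ~ (285311670611/10000000000)^(13n) · sqrt(11/(20π·13n)).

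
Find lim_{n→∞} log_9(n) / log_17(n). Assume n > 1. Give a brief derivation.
lim = ln(17) / ln(9) = log_9(17)

Change of base: log_9(n) = ln n / ln 9 and log_17(n) = ln n / ln 17. The ratio is (ln n / ln 9) · (ln 17 / ln n) = ln 17 / ln 9, a constant independent of n. So the limit is ln 17 / ln 9 = log_9(17).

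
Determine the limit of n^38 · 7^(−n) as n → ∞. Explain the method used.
lim = 0

Exponentials with base > 1 dominate every fixed polynomial: for any fixed c, n^c / 7^n → 0 as n → ∞ (e.g. by the ratio test, or by writing 7^n = e^(n ln 7) and noting e^(n ln 7) / n^c → ∞). Hence n^38 · 7^(−n) = n^38 / 7^n → 0.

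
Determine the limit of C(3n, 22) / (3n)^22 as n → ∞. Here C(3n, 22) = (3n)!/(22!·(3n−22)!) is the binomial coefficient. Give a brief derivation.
lim = 1/22! = 1/1124000727777607680000

With N = 3n → ∞: C(N, 22) / N^22 = [N(N−1)…(N−21)] / (22! · N^22) = (1/22!) · 1 · (1 − 1/(3n)) · … · (1 − 21/(3n)). Each factor → 1 as N → ∞, so the limit is 1/22! = 1/1124000727777607680000.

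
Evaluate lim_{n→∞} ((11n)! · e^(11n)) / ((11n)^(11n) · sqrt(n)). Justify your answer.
lim = sqrt(2π·11)

Stirling: (11n)! ~ sqrt(2π·11n) · (11n/e)^(11n). Hence
  (11n)! · e^(11n) / (11n)^(11n) ~ sqrt(2π·11n).
Dividing by sqrt(n): sqrt(2π·11n) / sqrt(n) = sqrt(2π·11) · n^((1−1)/2), so the limit is sqrt(2π·11).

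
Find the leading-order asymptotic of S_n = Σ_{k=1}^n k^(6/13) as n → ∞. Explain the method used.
S_n ~ (13/19) · n^(19/13)

Integral comparison: Σ_{k=1}^n k^(6/13) = ∫_0^n x^(6/13) dx + O(n^(6/13)). The integral is n^(1 + 6/13) / (1 + 6/13) = n^((6+13)/13) / ((6+13)/13) = (13/19) · n^(19/13).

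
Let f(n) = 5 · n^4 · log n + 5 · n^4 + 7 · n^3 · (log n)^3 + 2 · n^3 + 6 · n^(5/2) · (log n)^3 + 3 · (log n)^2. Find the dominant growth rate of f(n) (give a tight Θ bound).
f(n) ∈ Θ(n^4 · log n)

Compare the terms by growth order. For large n, n^a · (log n)^b dominates n^a' · (log n)^b' iff a > a', or (a = a' and b > b'). Ranking the 6 terms shows the dominant one is 5 · n^4 · log n. Hence f(n) ∈ Θ(n^4 · log n).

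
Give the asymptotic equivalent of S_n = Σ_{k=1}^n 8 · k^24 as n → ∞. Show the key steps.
S_n ~ 8 · n^25 / 25

By integral comparison (Euler-Maclaurin), Σ_{k=1}^n 8 · k^24 = 8 · ∫_0^n x^24 dx + O(n^24) = 8 · n^25/25 + O(n^24). (Equivalently, Faulhaber's formula gives the same leading term.)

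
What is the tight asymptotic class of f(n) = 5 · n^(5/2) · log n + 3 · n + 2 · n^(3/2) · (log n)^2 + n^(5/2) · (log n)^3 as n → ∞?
f(n) ∈ Θ(n^(5/2) · (log n)^3)

Compare the terms by growth order. For large n, n^a · (log n)^b dominates n^a' · (log n)^b' iff a > a', or (a = a' and b > b'). Ranking the 4 terms shows the dominant one is n^(5/2) · (log n)^3. Hence f(n) ∈ Θ(n^(5/2) · (log n)^3).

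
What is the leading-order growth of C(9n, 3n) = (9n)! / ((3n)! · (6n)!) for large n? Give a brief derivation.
C(9n, 3n) ~ (27/4)^(3n) · sqrt(3/(4π·3n))

Write N = 3n. Apply Stirling to each factorial:
  (3N)! ~ sqrt(2π·3N) · (3N/e)^(3N),
  N! ~ sqrt(2π N) · (N/e)^N,
  (2N)! ~ sqrt(2π·2N) · (2N/e)^(2N).
The exponential factors combine to (3N)^(3N) / (N^N · (2N)^(2N)) = 3^(3N)/2^(2N) = (3^3/2^2)^N = (27/4)^N.
The square-root prefactors combine to sqrt(2π·3N) / (sqrt(2π N)·sqrt(2π·2N)) = sqrt(3 / (2π·2·N)) = sqrt(3/(4π·3n)).
Substituting N = 3n: C(9n, 3n) ~ (27/4)^(3n) · sqrt(3/(4π·3n)).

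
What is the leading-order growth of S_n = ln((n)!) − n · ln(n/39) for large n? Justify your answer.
S_n ~ n · (ln 39 − 1) + O(ln n)

Stirling: ln((n)!) = n ln(n) − n + O(ln n).
  S_n = n ln(n) − n − n ln(n/39) + O(ln n)
      = n ln(n) − n ln n + n ln 39 − n + O(ln n)
      = n ln 39 − n + O(ln n)
      = n (ln 39 − 1) + O(ln n).
Numerically ln(39) − 1 ≈ 2.6636.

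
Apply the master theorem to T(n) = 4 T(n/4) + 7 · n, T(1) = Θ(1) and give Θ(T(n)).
T(n) = Θ(n log n)

log_4 4 = 1, and f(n) = 7 · n = Θ(n^(log_4 4)). This is Case 2 of the master theorem: T(n) = Θ(f(n) · log n) = Θ(n log n).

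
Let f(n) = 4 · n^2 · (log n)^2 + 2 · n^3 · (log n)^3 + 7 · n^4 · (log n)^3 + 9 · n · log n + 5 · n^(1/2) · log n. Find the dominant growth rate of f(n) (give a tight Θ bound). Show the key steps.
f(n) ∈ Θ(n^4 · (log n)^3)

Compare the terms by growth order. For large n, n^a · (log n)^b dominates n^a' · (log n)^b' iff a > a', or (a = a' and b > b'). Ranking the 5 terms shows the dominant one is 7 · n^4 · (log n)^3. Hence f(n) ∈ Θ(n^4 · (log n)^3).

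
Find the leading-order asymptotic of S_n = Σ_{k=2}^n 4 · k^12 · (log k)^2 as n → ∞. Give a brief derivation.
S_n ~ 4 · n^13 · (log n)^2 / 13

By integral comparison, S_n = ∫_1^n 4 · x^12 · (log x)^2 dx + O(n^12 · (log n)^2). For the integral, the leading term of ∫_1^n x^12 (log x)^2 dx is n^13/13 · (log n)^2 (by repeated integration by parts; each step lowers the log-exponent and produces a relatively O(1/log n) correction). Hence S_n ~ 4 · n^13 · (log n)^2 / 13.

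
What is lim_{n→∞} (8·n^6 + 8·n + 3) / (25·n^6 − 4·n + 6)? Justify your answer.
lim = 8/25

For large n the leading n^6 terms dominate both numerator and denominator. Dividing top and bottom by n^6, every other term tends to 0, leaving 8/25.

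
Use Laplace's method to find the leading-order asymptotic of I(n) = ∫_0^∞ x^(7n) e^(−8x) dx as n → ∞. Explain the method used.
I(n) ~ (sqrt(2π·7n) / 8) · (7n/(8e))^(7n)

Write the integrand as exp(7n ln x − 8x) and set f(x) = 7n ln x − 8x. Then f'(x) = 7n/x − 8 = 0 at x* = 7n/8, and f''(x*) = −7n/x*^2 = −8^2/(7n). Laplace's method (interior maximum) gives
  I(n) ~ e^(f(x*)) · sqrt(2π / |f''(x*)|)
        = exp(7n ln(7n/8) − 7n) · sqrt(2π · 7n / 8^2)
        = (7n/8)^(7n) e^(−7n) · sqrt(2π·7n) / 8
        = (sqrt(2π·7n) / 8) · (7n/(8e))^(7n).
This matches Γ(7n+1)/8^(7n+1) with Stirling applied to Γ.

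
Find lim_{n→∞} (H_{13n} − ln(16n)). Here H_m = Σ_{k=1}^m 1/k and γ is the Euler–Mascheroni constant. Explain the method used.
lim = ln(13/16) + γ

By Euler-Maclaurin, H_m = ln m + γ + O(1/m). So
  H_{13n} − ln(16n) = ln(13n) + γ − ln(16n) + O(1/n)
                       = ln(13/16) + γ + O(1/n).
Hence the limit is ln(13/16) + γ.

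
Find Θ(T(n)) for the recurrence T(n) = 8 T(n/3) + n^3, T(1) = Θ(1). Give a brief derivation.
T(n) = Θ(n^3)

log_3 8 ≈ 1.893. f(n) = n^3 dominates n^(log_3 8) since 3 > 1.893, and the regularity condition a·f(n/b) = 8·(n/3)^3 = (8/27)·n^3 ≤ c·f(n) holds with c = 8/27 ≈ 0.296 < 1. So this is Case 3: T(n) = Θ(f(n)) = Θ(n^3).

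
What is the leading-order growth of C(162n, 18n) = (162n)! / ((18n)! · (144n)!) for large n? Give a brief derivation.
C(162n, 18n) ~ (387420489/16777216)^(18n) · sqrt(9/(16π·18n))

Write N = 18n. Apply Stirling to each factorial:
  (9N)! ~ sqrt(2π·9N) · (9N/e)^(9N),
  N! ~ sqrt(2π N) · (N/e)^N,
  (8N)! ~ sqrt(2π·8N) · (8N/e)^(8N).
The exponential factors combine to (9N)^(9N) / (N^N · (8N)^(8N)) = 9^(9N)/8^(8N) = (9^9/8^8)^N = (387420489/16777216)^N.
The square-root prefactors combine to sqrt(2π·9N) / (sqrt(2π N)·sqrt(2π·8N)) = sqrt(9 / (2π·8·N)) = sqrt(9/(16π·18n)).
Substituting N = 18n: C(162n, 18n) ~ (387420489/16777216)^(18n) · sqrt(9/(16π·18n)).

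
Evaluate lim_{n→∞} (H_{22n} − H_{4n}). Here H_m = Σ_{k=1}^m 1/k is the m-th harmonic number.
lim = ln(22/4) = ln(11/2)

Euler-Maclaurin gives H_m = ln m + γ + 1/(2m) + O(1/m^2). The γ and O(1/m) terms cancel in the difference:
  H_{22n} − H_{4n} = ln(22n) − ln(4n) + O(1/n) = ln(22/4) + O(1/n).
Hence the limit is ln(22/4) = ln(11/2).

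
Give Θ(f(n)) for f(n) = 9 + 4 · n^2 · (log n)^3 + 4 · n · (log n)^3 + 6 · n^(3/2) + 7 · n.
f(n) ∈ Θ(n^2 · (log n)^3)

Compare the terms by growth order. For large n, n^a · (log n)^b dominates n^a' · (log n)^b' iff a > a', or (a = a' and b > b'). Ranking the 5 terms shows the dominant one is 4 · n^2 · (log n)^3. Hence f(n) ∈ Θ(n^2 · (log n)^3).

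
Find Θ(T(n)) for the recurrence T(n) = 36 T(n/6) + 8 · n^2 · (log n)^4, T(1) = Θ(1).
T(n) = Θ(n^2 · (log n)^5)

Here log_6 36 = 2 and f(n) = 8 · n^2 · (log n)^4 = Θ(n^(log_6 36) · (log n)^4). This is the extended Case 2 of the master theorem (f matches the critical exponent up to log factors), giving T(n) = Θ(n^(log_6 36) · (log n)^(4+1)) = Θ(n^2 · (log n)^5).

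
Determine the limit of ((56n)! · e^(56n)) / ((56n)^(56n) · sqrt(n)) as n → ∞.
lim = sqrt(2π·56)

Stirling: (56n)! ~ sqrt(2π·56n) · (56n/e)^(56n). Hence
  (56n)! · e^(56n) / (56n)^(56n) ~ sqrt(2π·56n).
Dividing by sqrt(n): sqrt(2π·56n) / sqrt(n) = sqrt(2π·56) · n^((1−1)/2), so the limit is sqrt(2π·56).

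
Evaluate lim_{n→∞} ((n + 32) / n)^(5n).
lim = e^160

Rewrite as (1 + 32/n)^(5n). By the standard limit (1 + x/n)^n → e^x, we have (1 + 32/n)^n → e^32, and raising to the 5th power gives e^160.
More precisely, ln[(1 + 32/n)^(5n)] = 5n · ln(1 + 32/n) = 5n · (32/n + O(1/n^2)) = 160 + O(1/n) → 160.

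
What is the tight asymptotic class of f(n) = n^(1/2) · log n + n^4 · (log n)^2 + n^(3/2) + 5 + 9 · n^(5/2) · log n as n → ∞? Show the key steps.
f(n) ∈ Θ(n^4 · (log n)^2)

Compare the terms by growth order. For large n, n^a · (log n)^b dominates n^a' · (log n)^b' iff a > a', or (a = a' and b > b'). Ranking the 5 terms shows the dominant one is n^4 · (log n)^2. Hence f(n) ∈ Θ(n^4 · (log n)^2).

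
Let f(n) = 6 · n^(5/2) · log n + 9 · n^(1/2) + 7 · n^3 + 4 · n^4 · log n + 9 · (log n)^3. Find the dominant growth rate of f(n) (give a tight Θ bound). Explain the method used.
f(n) ∈ Θ(n^4 · log n)

Compare the terms by growth order. For large n, n^a · (log n)^b dominates n^a' · (log n)^b' iff a > a', or (a = a' and b > b'). Ranking the 5 terms shows the dominant one is 4 · n^4 · log n. Hence f(n) ∈ Θ(n^4 · log n).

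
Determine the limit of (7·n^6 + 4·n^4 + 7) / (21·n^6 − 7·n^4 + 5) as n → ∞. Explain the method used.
lim = 7/21 = 1/3

For large n the leading n^6 terms dominate both numerator and denominator. Dividing top and bottom by n^6, every other term tends to 0, leaving 7/21 = 1/3.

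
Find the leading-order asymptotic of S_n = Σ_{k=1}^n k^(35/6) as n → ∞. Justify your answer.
S_n ~ (6/41) · n^(41/6)

Integral comparison: Σ_{k=1}^n k^(35/6) = ∫_0^n x^(35/6) dx + O(n^(35/6)). The integral is n^(1 + 35/6) / (1 + 35/6) = n^((35+6)/6) / ((35+6)/6) = (6/41) · n^(41/6).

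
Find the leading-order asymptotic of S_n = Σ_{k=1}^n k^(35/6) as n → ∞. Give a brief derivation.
S_n ~ (6/41) · n^(41/6)

Integral comparison: Σ_{k=1}^n k^(35/6) = ∫_0^n x^(35/6) dx + O(n^(35/6)). The integral is n^(1 + 35/6) / (1 + 35/6) = n^((35+6)/6) / ((35+6)/6) = (6/41) · n^(41/6).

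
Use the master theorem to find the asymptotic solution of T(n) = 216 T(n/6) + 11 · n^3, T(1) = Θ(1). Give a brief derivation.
T(n) = Θ(n^3 log n)

log_6 216 = 3, and f(n) = 11 · n^3 = Θ(n^(log_6 216)). This is Case 2 of the master theorem: T(n) = Θ(f(n) · log n) = Θ(n^3 log n).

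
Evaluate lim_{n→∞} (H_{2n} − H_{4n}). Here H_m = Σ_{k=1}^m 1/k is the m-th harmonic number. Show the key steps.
lim = ln(2/4) = −ln 2

Euler-Maclaurin gives H_m = ln m + γ + 1/(2m) + O(1/m^2). The γ and O(1/m) terms cancel in the difference:
  H_{2n} − H_{4n} = ln(2n) − ln(4n) + O(1/n) = ln(2/4) + O(1/n).
Hence the limit is ln(2/4) = −ln 2.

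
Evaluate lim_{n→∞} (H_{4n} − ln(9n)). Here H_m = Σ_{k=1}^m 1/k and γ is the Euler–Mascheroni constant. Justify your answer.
lim = ln(4/9) + γ

By Euler-Maclaurin, H_m = ln m + γ + O(1/m). So
  H_{4n} − ln(9n) = ln(4n) + γ − ln(9n) + O(1/n)
                       = ln(4/9) + γ + O(1/n).
Hence the limit is ln(4/9) + γ.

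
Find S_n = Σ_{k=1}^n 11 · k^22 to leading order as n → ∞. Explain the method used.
S_n ~ 11 · n^23 / 23

By integral comparison (Euler-Maclaurin), Σ_{k=1}^n 11 · k^22 = 11 · ∫_0^n x^22 dx + O(n^22) = 11 · n^23/23 + O(n^22). (Equivalently, Faulhaber's formula gives the same leading term.)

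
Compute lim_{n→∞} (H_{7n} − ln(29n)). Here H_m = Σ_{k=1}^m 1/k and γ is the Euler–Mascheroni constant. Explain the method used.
lim = ln(7/29) + γ

By Euler-Maclaurin, H_m = ln m + γ + O(1/m). So
  H_{7n} − ln(29n) = ln(7n) + γ − ln(29n) + O(1/n)
                       = ln(7/29) + γ + O(1/n).
Hence the limit is ln(7/29) + γ.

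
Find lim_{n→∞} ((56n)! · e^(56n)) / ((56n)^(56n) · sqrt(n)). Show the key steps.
lim = sqrt(2π·56)

Stirling: (56n)! ~ sqrt(2π·56n) · (56n/e)^(56n). Hence
  (56n)! · e^(56n) / (56n)^(56n) ~ sqrt(2π·56n).
Dividing by sqrt(n): sqrt(2π·56n) / sqrt(n) = sqrt(2π·56) · n^((1−1)/2), so the limit is sqrt(2π·56).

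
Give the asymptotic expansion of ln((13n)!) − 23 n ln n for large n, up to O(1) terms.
ln((13n)!) − 23 n ln n = −10 n ln n + 13(ln 13 − 1) n + (1/2) ln(2π·13n) + O(1/n)

Stirling: ln((13n)!) = 13n ln(13n) − 13n + (1/2) ln(2π·13n) + O(1/n).
Expand 13n ln(13n) = 13n (ln n + ln 13) = 13n ln n + 13n ln 13.
Subtract 23n ln n: leading term is (13 − 23) n ln n = −10 n ln n. The next term is 13n ln 13 − 13n = 13(ln 13 − 1) n. Then the (1/2) ln(2π·13n) correction.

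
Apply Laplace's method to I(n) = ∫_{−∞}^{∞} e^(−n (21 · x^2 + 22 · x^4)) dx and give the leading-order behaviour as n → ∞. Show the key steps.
I(n) ~ sqrt(π/(21n))

φ(x) = 21 · x^2 + 22 · x^4 has its unique global minimum at x* = 0 (since φ'(x) = 42x + 88x^3 = 0 only at x = 0 for real x with both coefficients positive, and φ → ∞ as |x| → ∞). At x* = 0, φ(0) = 0 and φ''(0) = 42. Laplace's method then gives
  I(n) ~ sqrt(2π / (n · φ''(0))) · e^(−n φ(0)) = sqrt(2π / (42n)) = sqrt(π/(21n)).
The 22 · x^4 term contributes only at subleading order (an O(1/n) relative correction).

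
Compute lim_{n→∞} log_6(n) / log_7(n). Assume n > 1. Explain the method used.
lim = ln(7) / ln(6) = log_6(7)

Change of base: log_6(n) = ln n / ln 6 and log_7(n) = ln n / ln 7. The ratio is (ln n / ln 6) · (ln 7 / ln n) = ln 7 / ln 6, a constant independent of n. So the limit is ln 7 / ln 6 = log_6(7).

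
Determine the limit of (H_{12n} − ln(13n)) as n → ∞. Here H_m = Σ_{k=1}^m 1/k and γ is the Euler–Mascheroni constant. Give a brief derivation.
lim = ln(12/13) + γ

By Euler-Maclaurin, H_m = ln m + γ + O(1/m). So
  H_{12n} − ln(13n) = ln(12n) + γ − ln(13n) + O(1/n)
                       = ln(12/13) + γ + O(1/n).
Hence the limit is ln(12/13) + γ.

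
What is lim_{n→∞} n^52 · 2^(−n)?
lim = 0

Exponentials with base > 1 dominate every fixed polynomial: for any fixed c, n^c / 2^n → 0 as n → ∞ (e.g. by the ratio test, or by writing 2^n = e^(n ln 2) and noting e^(n ln 2) / n^c → ∞). Hence n^52 · 2^(−n) = n^52 / 2^n → 0.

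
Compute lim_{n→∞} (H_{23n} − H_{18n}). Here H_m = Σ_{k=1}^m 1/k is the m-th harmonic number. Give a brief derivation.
lim = ln(23/18)

Euler-Maclaurin gives H_m = ln m + γ + 1/(2m) + O(1/m^2). The γ and O(1/m) terms cancel in the difference:
  H_{23n} − H_{18n} = ln(23n) − ln(18n) + O(1/n) = ln(23/18) + O(1/n).
Hence the limit is ln(23/18).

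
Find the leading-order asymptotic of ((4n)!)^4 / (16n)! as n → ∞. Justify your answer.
((4n)!)^4/(16n)! ~ ((2π·4n)^(3/2) / 2) · 4^(−4·4n)  →  0

Write N = 4n. Stirling: N! ~ sqrt(2π N)(N/e)^N and (4N)! ~ sqrt(2π·4N)·(4N/e)^(4N).
  (N!)^4/(4N)! ~ (2π N)^(4/2) (N/e)^(4N) / [sqrt(2π·4N) (4N/e)^(4N)]
     = (2π N)^(4/2) / sqrt(2π·4N) · (N/(4N))^(4N)
     = (2π N)^((4−1)/2) / 2 · 4^(−4N).
Since 4^4 > 1, the factor 4^(−4N) decays exponentially, so the ratio → 0. Substituting N = 4n gives the stated form.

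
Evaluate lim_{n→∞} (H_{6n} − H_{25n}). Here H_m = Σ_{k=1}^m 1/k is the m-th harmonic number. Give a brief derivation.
lim = ln(6/25)

Euler-Maclaurin gives H_m = ln m + γ + 1/(2m) + O(1/m^2). The γ and O(1/m) terms cancel in the difference:
  H_{6n} − H_{25n} = ln(6n) − ln(25n) + O(1/n) = ln(6/25) + O(1/n).
Hence the limit is ln(6/25).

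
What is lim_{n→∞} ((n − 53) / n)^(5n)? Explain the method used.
lim = e^(−265)

Rewrite as (1 − 53/n)^(5n). By the standard limit (1 + x/n)^n → e^x, we have (1 − 53/n)^n → e^(−53), and raising to the 5th power gives e^(−265).
More precisely, ln[(1 − 53/n)^(5n)] = 5n · ln(1 − 53/n) = 5n · (-53/n + O(1/n^2)) = -265 + O(1/n) → -265.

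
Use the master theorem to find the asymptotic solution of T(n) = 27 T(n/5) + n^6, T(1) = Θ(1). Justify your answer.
T(n) = Θ(n^6)

log_5 27 ≈ 2.048. f(n) = n^6 dominates n^(log_5 27) since 6 > 2.048, and the regularity condition a·f(n/b) = 27·(n/5)^6 = (27/15625)·n^6 ≤ c·f(n) holds with c = 27/15625 ≈ 0.00173 < 1. So this is Case 3: T(n) = Θ(f(n)) = Θ(n^6).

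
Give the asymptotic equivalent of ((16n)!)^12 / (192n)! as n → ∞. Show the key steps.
((16n)!)^12/(192n)! ~ ((2π·16n)^(11/2) / sqrt(12)) · 12^(−12·16n)  →  0

Write N = 16n. Stirling: N! ~ sqrt(2π N)(N/e)^N and (12N)! ~ sqrt(2π·12N)·(12N/e)^(12N).
  (N!)^12/(12N)! ~ (2π N)^(12/2) (N/e)^(12N) / [sqrt(2π·12N) (12N/e)^(12N)]
     = (2π N)^(12/2) / sqrt(2π·12N) · (N/(12N))^(12N)
     = (2π N)^((12−1)/2) / sqrt(12) · 12^(−12N).
Since 12^12 > 1, the factor 12^(−12N) decays exponentially, so the ratio → 0. Substituting N = 16n gives the stated form.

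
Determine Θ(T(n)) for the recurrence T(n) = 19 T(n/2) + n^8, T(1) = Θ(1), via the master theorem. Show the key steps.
T(n) = Θ(n^8)

log_2 19 ≈ 4.248. f(n) = n^8 dominates n^(log_2 19) since 8 > 4.248, and the regularity condition a·f(n/b) = 19·(n/2)^8 = (19/256)·n^8 ≤ c·f(n) holds with c = 19/256 ≈ 0.0742 < 1. So this is Case 3: T(n) = Θ(f(n)) = Θ(n^8).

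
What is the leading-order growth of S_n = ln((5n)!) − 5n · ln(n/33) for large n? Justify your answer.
S_n ~ 5n · (ln 165 − 1) + O(ln n)

Stirling: ln((5n)!) = 5n ln(5n) − 5n + O(ln n).
  S_n = 5n ln(5n) − 5n − 5n ln(n/33) + O(ln n)
      = 5n ln(5n) − 5n ln n + 5n ln 33 − 5n + O(ln n)
      = 5n ln 5 + 5n ln 33 − 5n + O(ln n)
      = 5n (ln 165 − 1) + O(ln n).
Numerically ln(165) − 1 ≈ 4.1059.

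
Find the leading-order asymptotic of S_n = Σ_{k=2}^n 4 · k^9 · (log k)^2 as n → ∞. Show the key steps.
S_n ~ 2 · n^10 · (log n)^2 / 5

By integral comparison, S_n = ∫_1^n 4 · x^9 · (log x)^2 dx + O(n^9 · (log n)^2). For the integral, the leading term of ∫_1^n x^9 (log x)^2 dx is n^10/10 · (log n)^2 (by repeated integration by parts; each step lowers the log-exponent and produces a relatively O(1/log n) correction). Hence S_n ~ 2 · n^10 · (log n)^2 / 5.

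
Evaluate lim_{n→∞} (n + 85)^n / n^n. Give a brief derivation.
lim = e^85

Rewrite as (1 + 85/n)^(n). By the standard limit (1 + x/n)^n → e^x, we have (1 + 85/n)^n → e^85, and raising to the 1st power gives e^85.
More precisely, ln[(1 + 85/n)^(n)] = n · ln(1 + 85/n) = n · (85/n + O(1/n^2)) = 85 + O(1/n) → 85.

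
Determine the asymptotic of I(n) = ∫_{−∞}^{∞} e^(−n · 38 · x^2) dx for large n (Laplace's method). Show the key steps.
I(n) = sqrt(π/(38n))

Here φ(x) = 38 · x^2 has its unique minimum at x* = 0 with φ(x*) = 0 and φ''(x*) = 76. Laplace's method gives
  I(n) ~ e^(−n φ(x*)) · sqrt(2π / (n · φ''(x*))) = sqrt(2π / (76n)) = sqrt(π/(38n)).
This is exact: substituting u = (x − 0)·sqrt(38n) gives I(n) = (1/sqrt(38n)) ∫_{−∞}^{∞} e^(−u^2) du = sqrt(π/(38n)).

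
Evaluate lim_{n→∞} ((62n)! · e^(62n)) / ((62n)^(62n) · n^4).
lim = 0

Stirling: (62n)! ~ sqrt(2π·62n) · (62n/e)^(62n). Hence
  (62n)! · e^(62n) / (62n)^(62n) ~ sqrt(2π·62n).
Dividing by n^4: sqrt(2π·62n) / n^4 = sqrt(2π·62) · n^((1−8)/2), so the expression behaves like sqrt(2π·62) · n^((1−8)/2) → 0.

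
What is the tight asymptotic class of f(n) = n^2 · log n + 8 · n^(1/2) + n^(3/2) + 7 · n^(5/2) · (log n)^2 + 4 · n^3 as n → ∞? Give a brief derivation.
f(n) ∈ Θ(n^3)

Compare the terms by growth order. For large n, n^a · (log n)^b dominates n^a' · (log n)^b' iff a > a', or (a = a' and b > b'). Ranking the 5 terms shows the dominant one is 4 · n^3. Hence f(n) ∈ Θ(n^3).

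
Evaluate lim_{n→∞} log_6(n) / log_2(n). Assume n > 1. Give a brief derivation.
lim = ln(2) / ln(6) = log_6(2)

Change of base: log_6(n) = ln n / ln 6 and log_2(n) = ln n / ln 2. The ratio is (ln n / ln 6) · (ln 2 / ln n) = ln 2 / ln 6, a constant independent of n. So the limit is ln 2 / ln 6 = log_6(2).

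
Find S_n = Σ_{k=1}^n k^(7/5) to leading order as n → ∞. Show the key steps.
S_n ~ (5/12) · n^(12/5)

Integral comparison: Σ_{k=1}^n k^(7/5) = ∫_0^n x^(7/5) dx + O(n^(7/5)). The integral is n^(1 + 7/5) / (1 + 7/5) = n^((7+5)/5) / ((7+5)/5) = (5/12) · n^(12/5).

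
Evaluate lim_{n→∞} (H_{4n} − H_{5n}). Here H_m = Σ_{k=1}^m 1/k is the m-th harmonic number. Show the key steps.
lim = ln(4/5)

Euler-Maclaurin gives H_m = ln m + γ + 1/(2m) + O(1/m^2). The γ and O(1/m) terms cancel in the difference:
  H_{4n} − H_{5n} = ln(4n) − ln(5n) + O(1/n) = ln(4/5) + O(1/n).
Hence the limit is ln(4/5).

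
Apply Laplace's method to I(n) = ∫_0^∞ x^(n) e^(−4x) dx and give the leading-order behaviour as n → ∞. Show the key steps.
I(n) ~ (sqrt(2π·n) / 4) · (n/(4e))^(n)

Write the integrand as exp(n ln x − 4x) and set f(x) = n ln x − 4x. Then f'(x) = n/x − 4 = 0 at x* = n/4, and f''(x*) = −n/x*^2 = −4^2/(n). Laplace's method (interior maximum) gives
  I(n) ~ e^(f(x*)) · sqrt(2π / |f''(x*)|)
        = exp(n ln(n/4) − n) · sqrt(2π · n / 4^2)
        = (n/4)^(n) e^(−n) · sqrt(2π·n) / 4
        = (sqrt(2π·n) / 4) · (n/(4e))^(n).
This matches Γ(n+1)/4^(n+1) with Stirling applied to Γ.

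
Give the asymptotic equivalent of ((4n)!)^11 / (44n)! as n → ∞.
((4n)!)^11/(44n)! ~ ((2π·4n)^(10/2) / sqrt(11)) · 11^(−11·4n)  →  0

Write N = 4n. Stirling: N! ~ sqrt(2π N)(N/e)^N and (11N)! ~ sqrt(2π·11N)·(11N/e)^(11N).
  (N!)^11/(11N)! ~ (2π N)^(11/2) (N/e)^(11N) / [sqrt(2π·11N) (11N/e)^(11N)]
     = (2π N)^(11/2) / sqrt(2π·11N) · (N/(11N))^(11N)
     = (2π N)^((11−1)/2) / sqrt(11) · 11^(−11N).
Since 11^11 > 1, the factor 11^(−11N) decays exponentially, so the ratio → 0. Substituting N = 4n gives the stated form.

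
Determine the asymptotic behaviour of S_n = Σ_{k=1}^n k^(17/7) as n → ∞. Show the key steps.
S_n ~ (7/24) · n^(24/7)

Integral comparison: Σ_{k=1}^n k^(17/7) = ∫_0^n x^(17/7) dx + O(n^(17/7)). The integral is n^(1 + 17/7) / (1 + 17/7) = n^((17+7)/7) / ((17+7)/7) = (7/24) · n^(24/7).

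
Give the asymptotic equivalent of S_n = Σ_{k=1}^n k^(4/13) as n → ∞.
S_n ~ (13/17) · n^(17/13)

Integral comparison: Σ_{k=1}^n k^(4/13) = ∫_0^n x^(4/13) dx + O(n^(4/13)). The integral is n^(1 + 4/13) / (1 + 4/13) = n^((4+13)/13) / ((4+13)/13) = (13/17) · n^(17/13).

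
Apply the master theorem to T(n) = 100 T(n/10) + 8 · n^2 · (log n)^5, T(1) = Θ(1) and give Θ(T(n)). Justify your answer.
T(n) = Θ(n^2 · (log n)^6)

Here log_10 100 = 2 and f(n) = 8 · n^2 · (log n)^5 = Θ(n^(log_10 100) · (log n)^5). This is the extended Case 2 of the master theorem (f matches the critical exponent up to log factors), giving T(n) = Θ(n^(log_10 100) · (log n)^(5+1)) = Θ(n^2 · (log n)^6).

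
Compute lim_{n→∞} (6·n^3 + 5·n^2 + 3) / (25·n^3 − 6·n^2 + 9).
lim = 6/25

For large n the leading n^3 terms dominate both numerator and denominator. Dividing top and bottom by n^3, every other term tends to 0, leaving 6/25.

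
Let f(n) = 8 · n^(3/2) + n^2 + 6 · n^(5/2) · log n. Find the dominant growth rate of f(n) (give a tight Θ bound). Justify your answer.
f(n) ∈ Θ(n^(5/2) · log n)

Compare the terms by growth order. For large n, n^a · (log n)^b dominates n^a' · (log n)^b' iff a > a', or (a = a' and b > b'). Ranking the 3 terms shows the dominant one is 6 · n^(5/2) · log n. Hence f(n) ∈ Θ(n^(5/2) · log n).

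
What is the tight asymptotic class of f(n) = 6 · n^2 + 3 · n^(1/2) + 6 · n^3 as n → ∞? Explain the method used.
f(n) ∈ Θ(n^3)

Compare the terms by growth order. For large n, n^a · (log n)^b dominates n^a' · (log n)^b' iff a > a', or (a = a' and b > b'). Ranking the 3 terms shows the dominant one is 6 · n^3. Hence f(n) ∈ Θ(n^3).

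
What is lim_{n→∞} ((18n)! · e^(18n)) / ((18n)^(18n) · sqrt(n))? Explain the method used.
lim = sqrt(2π·18)

Stirling: (18n)! ~ sqrt(2π·18n) · (18n/e)^(18n). Hence
  (18n)! · e^(18n) / (18n)^(18n) ~ sqrt(2π·18n).
Dividing by sqrt(n): sqrt(2π·18n) / sqrt(n) = sqrt(2π·18) · n^((1−1)/2), so the limit is sqrt(2π·18).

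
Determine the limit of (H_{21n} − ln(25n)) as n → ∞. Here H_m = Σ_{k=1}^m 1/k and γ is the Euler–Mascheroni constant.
lim = ln(21/25) + γ

By Euler-Maclaurin, H_m = ln m + γ + O(1/m). So
  H_{21n} − ln(25n) = ln(21n) + γ − ln(25n) + O(1/n)
                       = ln(21/25) + γ + O(1/n).
Hence the limit is ln(21/25) + γ.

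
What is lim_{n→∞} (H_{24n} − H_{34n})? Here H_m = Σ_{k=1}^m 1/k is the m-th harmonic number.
lim = ln(24/34) = ln(12/17)

Euler-Maclaurin gives H_m = ln m + γ + 1/(2m) + O(1/m^2). The γ and O(1/m) terms cancel in the difference:
  H_{24n} − H_{34n} = ln(24n) − ln(34n) + O(1/n) = ln(24/34) + O(1/n).
Hence the limit is ln(24/34) = ln(12/17).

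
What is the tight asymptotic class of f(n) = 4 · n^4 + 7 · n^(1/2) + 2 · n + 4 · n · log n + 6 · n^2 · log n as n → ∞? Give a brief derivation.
f(n) ∈ Θ(n^4)

Compare the terms by growth order. For large n, n^a · (log n)^b dominates n^a' · (log n)^b' iff a > a', or (a = a' and b > b'). Ranking the 5 terms shows the dominant one is 4 · n^4. Hence f(n) ∈ Θ(n^4).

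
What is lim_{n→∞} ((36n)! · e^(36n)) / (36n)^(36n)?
lim = ∞

Stirling: (36n)! ~ sqrt(2π·36n) · (36n/e)^(36n). Hence
  (36n)! · e^(36n) / (36n)^(36n) ~ sqrt(2π·36n) = sqrt(2π·36) · sqrt(n) → ∞.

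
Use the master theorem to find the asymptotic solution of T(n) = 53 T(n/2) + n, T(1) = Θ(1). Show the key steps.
T(n) = Θ(n^(log_2 53))

Master theorem: compare f(n) = n to n^(log_2 53) where log_2 53 ≈ 5.728. Since 1 < log_2 53, we have f(n) = O(n^(log_2 53 − ε)) for some ε > 0 — Case 1. Hence T(n) = Θ(n^(log_2 53)).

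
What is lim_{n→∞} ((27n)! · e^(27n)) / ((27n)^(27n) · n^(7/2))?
lim = 0

Stirling: (27n)! ~ sqrt(2π·27n) · (27n/e)^(27n). Hence
  (27n)! · e^(27n) / (27n)^(27n) ~ sqrt(2π·27n).
Dividing by n^(7/2): sqrt(2π·27n) / n^(7/2) = sqrt(2π·27) · n^((1−7)/2), so the expression behaves like sqrt(2π·27) · n^((1−7)/2) → 0.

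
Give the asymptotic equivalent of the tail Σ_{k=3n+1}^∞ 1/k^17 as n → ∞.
Σ_{k>3n} 1/k^17 ~ 1/(16 · (3n)^16)

Compare to the integral: ∫_{3n}^∞ x^(−17) dx = [−x^(−16)/16]_{3n}^∞ = 1/((17−1)·(3n)^16). Euler-Maclaurin then gives
  Σ_{k>3n} 1/k^17 = ∫_{3n}^∞ dx/x^17 − 1/(2·(3n)^17) + O(1/(3n)^18).
(Equivalently this is ζ(17) − Σ_{k≤3n} 1/k^17.)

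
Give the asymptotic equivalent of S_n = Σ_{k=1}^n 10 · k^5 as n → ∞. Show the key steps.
S_n ~ 5 · n^6 / 3

By integral comparison (Euler-Maclaurin), Σ_{k=1}^n 10 · k^5 = 10 · ∫_0^n x^5 dx + O(n^5) = 10 · n^6/6 = 5 · n^6 / 3 + O(n^5). (Equivalently, Faulhaber's formula gives the same leading term.)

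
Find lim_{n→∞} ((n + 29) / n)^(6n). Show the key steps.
lim = e^174

Rewrite as (1 + 29/n)^(6n). By the standard limit (1 + x/n)^n → e^x, we have (1 + 29/n)^n → e^29, and raising to the 6th power gives e^174.
More precisely, ln[(1 + 29/n)^(6n)] = 6n · ln(1 + 29/n) = 6n · (29/n + O(1/n^2)) = 174 + O(1/n) → 174.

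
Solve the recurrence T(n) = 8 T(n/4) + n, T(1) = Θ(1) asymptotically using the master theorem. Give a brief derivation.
T(n) = Θ(n^(log_4 8))

Master theorem: compare f(n) = n to n^(log_4 8) where log_4 8 ≈ 1.500. Since 1 < log_4 8, we have f(n) = O(n^(log_4 8 − ε)) for some ε > 0 — Case 1. Hence T(n) = Θ(n^(log_4 8)).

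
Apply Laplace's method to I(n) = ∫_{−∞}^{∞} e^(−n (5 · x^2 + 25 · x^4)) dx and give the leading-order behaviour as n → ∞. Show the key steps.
I(n) ~ sqrt(π/(5n))

φ(x) = 5 · x^2 + 25 · x^4 has its unique global minimum at x* = 0 (since φ'(x) = 10x + 100x^3 = 0 only at x = 0 for real x with both coefficients positive, and φ → ∞ as |x| → ∞). At x* = 0, φ(0) = 0 and φ''(0) = 10. Laplace's method then gives
  I(n) ~ sqrt(2π / (n · φ''(0))) · e^(−n φ(0)) = sqrt(2π / (10n)) = sqrt(π/(5n)).
The 25 · x^4 term contributes only at subleading order (an O(1/n) relative correction).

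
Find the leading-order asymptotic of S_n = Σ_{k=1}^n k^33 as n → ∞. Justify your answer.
S_n ~ n^34 / 34

By integral comparison (Euler-Maclaurin), Σ_{k=1}^n k^33 = ∫_0^n x^33 dx + O(n^33) = n^34/34 + O(n^33). (Equivalently, Faulhaber's formula gives the same leading term.)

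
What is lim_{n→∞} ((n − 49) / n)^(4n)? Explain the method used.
lim = e^(−196)

Rewrite as (1 − 49/n)^(4n). By the standard limit (1 + x/n)^n → e^x, we have (1 − 49/n)^n → e^(−49), and raising to the 4th power gives e^(−196).
More precisely, ln[(1 − 49/n)^(4n)] = 4n · ln(1 − 49/n) = 4n · (-49/n + O(1/n^2)) = -196 + O(1/n) → -196.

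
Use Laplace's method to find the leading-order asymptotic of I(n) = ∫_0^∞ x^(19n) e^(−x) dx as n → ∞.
I(n) ~ sqrt(2π·19n) · (19n/e)^(19n)

Write the integrand as exp(19n ln x − x) and set f(x) = 19n ln x − x. Then f'(x) = 19n/x − 1 = 0 at x* = 19n, and f''(x*) = −19n/x*^2 = −1/(19n). Laplace's method (interior maximum) gives
  I(n) ~ e^(f(x*)) · sqrt(2π / |f''(x*)|)
        = exp(19n ln(19n) − 19n) · sqrt(2π · 19n)
        = (19n)^(19n) e^(−19n) · sqrt(2π·19n)
        = sqrt(2π·19n) · (19n/e)^(19n).
This matches Γ(19n+1) with Stirling applied to Γ.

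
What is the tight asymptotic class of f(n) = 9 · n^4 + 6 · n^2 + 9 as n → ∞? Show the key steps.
f(n) ∈ Θ(n^4)

Compare the terms by growth order. For large n, n^a · (log n)^b dominates n^a' · (log n)^b' iff a > a', or (a = a' and b > b'). Ranking the 3 terms shows the dominant one is 9 · n^4. Hence f(n) ∈ Θ(n^4).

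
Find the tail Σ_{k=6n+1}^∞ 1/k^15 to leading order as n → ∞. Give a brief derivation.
Σ_{k>6n} 1/k^15 ~ 1/(14 · (6n)^14)

Compare to the integral: ∫_{6n}^∞ x^(−15) dx = [−x^(−14)/14]_{6n}^∞ = 1/((15−1)·(6n)^14). Euler-Maclaurin then gives
  Σ_{k>6n} 1/k^15 = ∫_{6n}^∞ dx/x^15 − 1/(2·(6n)^15) + O(1/(6n)^16).
(Equivalently this is ζ(15) − Σ_{k≤6n} 1/k^15.)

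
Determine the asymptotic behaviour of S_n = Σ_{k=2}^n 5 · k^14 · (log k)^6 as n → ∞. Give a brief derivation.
S_n ~ n^15 · (log n)^6 / 3

By integral comparison, S_n = ∫_1^n 5 · x^14 · (log x)^6 dx + O(n^14 · (log n)^6). For the integral, the leading term of ∫_1^n x^14 (log x)^6 dx is n^15/15 · (log n)^6 (by repeated integration by parts; each step lowers the log-exponent and produces a relatively O(1/log n) correction). Hence S_n ~ n^15 · (log n)^6 / 3.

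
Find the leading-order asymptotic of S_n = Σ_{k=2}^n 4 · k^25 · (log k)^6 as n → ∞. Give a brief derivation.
S_n ~ 2 · n^26 · (log n)^6 / 13

By integral comparison, S_n = ∫_1^n 4 · x^25 · (log x)^6 dx + O(n^25 · (log n)^6). For the integral, the leading term of ∫_1^n x^25 (log x)^6 dx is n^26/26 · (log n)^6 (by repeated integration by parts; each step lowers the log-exponent and produces a relatively O(1/log n) correction). Hence S_n ~ 2 · n^26 · (log n)^6 / 13.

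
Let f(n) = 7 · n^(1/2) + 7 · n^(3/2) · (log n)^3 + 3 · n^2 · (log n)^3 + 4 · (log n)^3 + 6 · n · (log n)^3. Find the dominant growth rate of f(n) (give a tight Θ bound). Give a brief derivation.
f(n) ∈ Θ(n^2 · (log n)^3)

Compare the terms by growth order. For large n, n^a · (log n)^b dominates n^a' · (log n)^b' iff a > a', or (a = a' and b > b'). Ranking the 5 terms shows the dominant one is 3 · n^2 · (log n)^3. Hence f(n) ∈ Θ(n^2 · (log n)^3).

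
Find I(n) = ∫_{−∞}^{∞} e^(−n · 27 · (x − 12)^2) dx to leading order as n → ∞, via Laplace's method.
I(n) = sqrt(π/(27n))

Here φ(x) = 27 · (x − 12)^2 has its unique minimum at x* = 12 with φ(x*) = 0 and φ''(x*) = 54. Laplace's method gives
  I(n) ~ e^(−n φ(x*)) · sqrt(2π / (n · φ''(x*))) = sqrt(2π / (54n)) = sqrt(π/(27n)).
This is exact: substituting u = (x − 12)·sqrt(27n) gives I(n) = (1/sqrt(27n)) ∫_{−∞}^{∞} e^(−u^2) du = sqrt(π/(27n)).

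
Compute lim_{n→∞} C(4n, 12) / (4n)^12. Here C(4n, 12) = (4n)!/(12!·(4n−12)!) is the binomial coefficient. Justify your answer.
lim = 1/12! = 1/479001600

With N = 4n → ∞: C(N, 12) / N^12 = [N(N−1)…(N−11)] / (12! · N^12) = (1/12!) · 1 · (1 − 1/(4n)) · … · (1 − 11/(4n)). Each factor → 1 as N → ∞, so the limit is 1/12! = 1/479001600.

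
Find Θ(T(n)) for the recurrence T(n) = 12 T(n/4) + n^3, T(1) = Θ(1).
T(n) = Θ(n^3)

log_4 12 ≈ 1.792. f(n) = n^3 dominates n^(log_4 12) since 3 > 1.792, and the regularity condition a·f(n/b) = 12·(n/4)^3 = (12/64)·n^3 ≤ c·f(n) holds with c = 12/64 ≈ 0.188 < 1. So this is Case 3: T(n) = Θ(f(n)) = Θ(n^3).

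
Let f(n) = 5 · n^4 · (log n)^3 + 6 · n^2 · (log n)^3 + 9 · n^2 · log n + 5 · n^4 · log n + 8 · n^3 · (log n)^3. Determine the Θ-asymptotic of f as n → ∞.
f(n) ∈ Θ(n^4 · (log n)^3)

Compare the terms by growth order. For large n, n^a · (log n)^b dominates n^a' · (log n)^b' iff a > a', or (a = a' and b > b'). Ranking the 5 terms shows the dominant one is 5 · n^4 · (log n)^3. Hence f(n) ∈ Θ(n^4 · (log n)^3).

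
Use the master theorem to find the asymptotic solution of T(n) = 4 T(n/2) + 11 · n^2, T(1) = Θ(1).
T(n) = Θ(n^2 log n)

log_2 4 = 2, and f(n) = 11 · n^2 = Θ(n^(log_2 4)). This is Case 2 of the master theorem: T(n) = Θ(f(n) · log n) = Θ(n^2 log n).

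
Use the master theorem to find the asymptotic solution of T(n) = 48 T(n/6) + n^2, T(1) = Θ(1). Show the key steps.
T(n) = Θ(n^(log_6 48))

Master theorem: compare f(n) = n^2 to n^(log_6 48) where log_6 48 ≈ 2.161. Since 2 < log_6 48, we have f(n) = O(n^(log_6 48 − ε)) for some ε > 0 — Case 1. Hence T(n) = Θ(n^(log_6 48)).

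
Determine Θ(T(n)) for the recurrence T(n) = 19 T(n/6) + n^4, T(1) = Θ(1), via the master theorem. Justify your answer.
T(n) = Θ(n^4)

log_6 19 ≈ 1.643. f(n) = n^4 dominates n^(log_6 19) since 4 > 1.643, and the regularity condition a·f(n/b) = 19·(n/6)^4 = (19/1296)·n^4 ≤ c·f(n) holds with c = 19/1296 ≈ 0.0147 < 1. So this is Case 3: T(n) = Θ(f(n)) = Θ(n^4).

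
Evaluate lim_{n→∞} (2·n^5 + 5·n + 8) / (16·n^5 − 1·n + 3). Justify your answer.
lim = 2/16 = 1/8

For large n the leading n^5 terms dominate both numerator and denominator. Dividing top and bottom by n^5, every other term tends to 0, leaving 2/16 = 1/8.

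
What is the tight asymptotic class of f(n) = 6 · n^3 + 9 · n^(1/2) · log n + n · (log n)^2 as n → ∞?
f(n) ∈ Θ(n^3)

Compare the terms by growth order. For large n, n^a · (log n)^b dominates n^a' · (log n)^b' iff a > a', or (a = a' and b > b'). Ranking the 3 terms shows the dominant one is 6 · n^3. Hence f(n) ∈ Θ(n^3).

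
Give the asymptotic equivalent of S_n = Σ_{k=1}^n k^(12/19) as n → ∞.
S_n ~ (19/31) · n^(31/19)

Integral comparison: Σ_{k=1}^n k^(12/19) = ∫_0^n x^(12/19) dx + O(n^(12/19)). The integral is n^(1 + 12/19) / (1 + 12/19) = n^((12+19)/19) / ((12+19)/19) = (19/31) · n^(31/19).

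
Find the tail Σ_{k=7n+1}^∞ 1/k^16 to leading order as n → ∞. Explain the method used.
Σ_{k>7n} 1/k^16 ~ 1/(15 · (7n)^15)

Compare to the integral: ∫_{7n}^∞ x^(−16) dx = [−x^(−15)/15]_{7n}^∞ = 1/((16−1)·(7n)^15). Euler-Maclaurin then gives
  Σ_{k>7n} 1/k^16 = ∫_{7n}^∞ dx/x^16 − 1/(2·(7n)^16) + O(1/(7n)^17).
(Equivalently this is ζ(16) − Σ_{k≤7n} 1/k^16.)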